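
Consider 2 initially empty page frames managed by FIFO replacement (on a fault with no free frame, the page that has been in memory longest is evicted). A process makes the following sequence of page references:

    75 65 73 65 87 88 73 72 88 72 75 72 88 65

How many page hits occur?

75: miss, frames {75}
65: miss, frames {75,65}
73: miss, evict 75, frames {65,73}
65: hit
87: miss, evict 65, frames {73,87}
88: miss, evict 73, frames {87,88}
73: miss, evict 87, frames {88,73}
72: miss, evict 88, frames {73,72}
88: miss, evict 73, frames {72,88}
72: hit
75: miss, evict 72, frames {88,75}
72: miss, evict 88, frames {75,72}
88: miss, evict 75, frames {72,88}
65: miss, evict 72, frames {88,65}
Hits: 2.

2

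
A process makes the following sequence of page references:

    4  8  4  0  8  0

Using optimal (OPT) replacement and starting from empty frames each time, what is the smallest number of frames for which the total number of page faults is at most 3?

f=1: 6 faults
f=2: 3 faults
f=3: 3 faults
Smallest f with faults ≤ 3 is 2.

2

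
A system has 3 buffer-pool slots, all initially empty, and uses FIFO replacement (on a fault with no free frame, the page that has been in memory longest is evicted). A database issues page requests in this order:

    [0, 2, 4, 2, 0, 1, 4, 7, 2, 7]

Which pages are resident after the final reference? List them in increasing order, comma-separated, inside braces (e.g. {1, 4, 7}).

{1, 2, 7}

0: fault, frames {0}
2: fault, frames {0,2}
4: fault, frames {0,2,4}
2: hit
0: hit
1: fault, evict 0, frames {2,4,1}
4: hit
7: fault, evict 2, frames {4,1,7}
2: fault, evict 4, frames {1,7,2}
7: hit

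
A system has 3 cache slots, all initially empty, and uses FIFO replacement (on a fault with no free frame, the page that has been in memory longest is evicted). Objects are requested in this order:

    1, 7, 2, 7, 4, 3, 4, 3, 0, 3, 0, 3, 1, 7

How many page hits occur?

1 → miss, frames [1]
7 → miss, frames [1, 7]
2 → miss, frames [1, 7, 2]
7 → hit
4 → miss, evict 1, frames [7, 2, 4]
3 → miss, evict 7, frames [2, 4, 3]
4 → hit
3 → hit
0 → miss, evict 2, frames [4, 3, 0]
3 → hit
0 → hit
3 → hit
1 → miss, evict 4, frames [3, 0, 1]
7 → miss, evict 3, frames [0, 1, 7]
Hits: 6.

6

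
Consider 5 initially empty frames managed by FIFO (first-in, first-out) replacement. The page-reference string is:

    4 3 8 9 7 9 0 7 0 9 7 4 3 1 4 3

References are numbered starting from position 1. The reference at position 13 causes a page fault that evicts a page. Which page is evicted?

8

pos 1: 4: miss, frames {4}
pos 2: 3: miss, frames {4,3}
pos 3: 8: miss, frames {4,3,8}
pos 4: 9: miss, frames {4,3,8,9}
pos 5: 7: miss, frames {4,3,8,9,7}
pos 6: 9: hit
pos 7: 0: miss, evict 4, frames {3,8,9,7,0}
pos 8: 7: hit
pos 9: 0: hit
pos 10: 9: hit
pos 11: 7: hit
pos 12: 4: miss, evict 3, frames {8,9,7,0,4}
pos 13: 3: miss, evict 8, frames {9,7,0,4,3}
At position 13, page 8 is evicted.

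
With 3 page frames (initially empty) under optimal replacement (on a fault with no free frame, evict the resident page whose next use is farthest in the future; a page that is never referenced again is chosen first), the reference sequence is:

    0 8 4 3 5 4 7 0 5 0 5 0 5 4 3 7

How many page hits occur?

8

0 -> miss, frames {0}
8 -> miss, frames {0,8}
4 -> miss, frames {0,8,4}
3 -> miss, evict 8, frames {0,4,3}
5 -> miss, evict 3, frames {0,4,5}
4 -> hit
7 -> miss, evict 4, frames {0,5,7}
0 -> hit
5 -> hit
0 -> hit
5 -> hit
0 -> hit
5 -> hit
4 -> miss, evict 5, frames {0,7,4}
3 -> miss, evict 4, frames {0,7,3}
7 -> hit
Hits: 8.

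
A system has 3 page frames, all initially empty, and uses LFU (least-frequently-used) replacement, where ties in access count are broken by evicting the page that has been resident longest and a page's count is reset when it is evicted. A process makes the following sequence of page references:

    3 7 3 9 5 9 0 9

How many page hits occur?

3 → miss, frames [3]
7 → miss, frames [3, 7]
3 → hit
9 → miss, frames [3, 7, 9]
5 → miss, evict 7, frames [3, 9, 5]
9 → hit
0 → miss, evict 5, frames [3, 9, 0]
9 → hit
Hits: 3.

3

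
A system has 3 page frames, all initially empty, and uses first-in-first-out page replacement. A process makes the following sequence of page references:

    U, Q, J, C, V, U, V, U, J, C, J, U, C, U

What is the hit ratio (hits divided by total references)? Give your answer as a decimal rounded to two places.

0.43

U → miss, frames [U]
Q → miss, frames [U, Q]
J → miss, frames [U, Q, J]
C → miss, evict U, frames [Q, J, C]
V → miss, evict Q, frames [J, C, V]
U → miss, evict J, frames [C, V, U]
V → hit
U → hit
J → miss, evict C, frames [V, U, J]
C → miss, evict V, frames [U, J, C]
J → hit
U → hit
C → hit
U → hit
Hits: 6 of 14 references → 6/14 = 0.4286.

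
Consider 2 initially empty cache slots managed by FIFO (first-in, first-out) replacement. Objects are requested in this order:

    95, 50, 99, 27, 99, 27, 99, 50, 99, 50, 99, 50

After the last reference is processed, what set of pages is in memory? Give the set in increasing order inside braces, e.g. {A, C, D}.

{50, 99}

95 → miss, frames (95)
50 → miss, frames (95 50)
99 → miss, evict 95, frames (50 99)
27 → miss, evict 50, frames (99 27)
99 → hit
27 → hit
99 → hit
50 → miss, evict 99, frames (27 50)
99 → miss, evict 27, frames (50 99)
50 → hit
99 → hit
50 → hit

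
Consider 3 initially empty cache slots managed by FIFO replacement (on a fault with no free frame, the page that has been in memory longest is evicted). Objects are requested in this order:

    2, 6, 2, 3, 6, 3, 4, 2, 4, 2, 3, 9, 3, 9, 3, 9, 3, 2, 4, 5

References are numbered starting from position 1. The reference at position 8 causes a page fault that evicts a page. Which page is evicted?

6

pos 1: 2 -> miss, frames [2]
pos 2: 6 -> miss, frames [2, 6]
pos 3: 2 -> hit
pos 4: 3 -> miss, frames [2, 6, 3]
pos 5: 6 -> hit
pos 6: 3 -> hit
pos 7: 4 -> miss, evict 2, frames [6, 3, 4]
pos 8: 2 -> miss, evict 6, frames [3, 4, 2]
At position 8, page 6 is evicted.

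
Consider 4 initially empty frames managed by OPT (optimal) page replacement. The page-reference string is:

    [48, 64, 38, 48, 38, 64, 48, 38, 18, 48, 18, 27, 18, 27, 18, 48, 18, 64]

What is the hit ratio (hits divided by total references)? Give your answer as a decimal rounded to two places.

0.72

48: miss, frames (48)
64: miss, frames (48 64)
38: miss, frames (48 64 38)
48: hit
38: hit
64: hit
48: hit
38: hit
18: miss, frames (48 64 38 18)
48: hit
18: hit
27: miss, evict 38, frames (48 64 18 27)
18: hit
27: hit
18: hit
48: hit
18: hit
64: hit
Hits: 13 of 18 references → 13/18 = 0.7222.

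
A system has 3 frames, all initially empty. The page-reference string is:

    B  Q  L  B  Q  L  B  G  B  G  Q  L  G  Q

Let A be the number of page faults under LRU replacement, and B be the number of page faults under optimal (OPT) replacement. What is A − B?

Under LRU: F F F . . . . F . . F F . . → 6 faults.
Under OPT: F F F . . . . F . . . F . . → 5 faults.
A − B = 6 − 5 = 1.

1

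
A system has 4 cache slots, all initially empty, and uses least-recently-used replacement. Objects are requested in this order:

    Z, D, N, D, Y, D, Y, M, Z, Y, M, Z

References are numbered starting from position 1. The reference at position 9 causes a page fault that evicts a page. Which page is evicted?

pos 1: Z: fault, frames [Z]
pos 2: D: fault, frames [Z, D]
pos 3: N: fault, frames [Z, D, N]
pos 4: D: hit
pos 5: Y: fault, frames [Z, N, D, Y]
pos 6: D: hit
pos 7: Y: hit
pos 8: M: fault, evict Z, frames [N, D, Y, M]
pos 9: Z: fault, evict N, frames [D, Y, M, Z]
At position 9, page N is evicted.

N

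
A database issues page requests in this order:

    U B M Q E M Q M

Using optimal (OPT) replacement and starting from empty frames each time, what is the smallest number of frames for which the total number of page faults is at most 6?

2

f=1: 8 faults
f=2: 6 faults
f=3: 5 faults
f=4: 5 faults
f=5: 5 faults
Smallest f with faults ≤ 6 is 2.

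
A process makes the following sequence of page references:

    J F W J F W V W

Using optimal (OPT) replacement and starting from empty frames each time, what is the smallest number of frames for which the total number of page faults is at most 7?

2

f=1: 8 faults
f=2: 5 faults
f=3: 4 faults
f=4: 4 faults
Smallest f with faults ≤ 7 is 2.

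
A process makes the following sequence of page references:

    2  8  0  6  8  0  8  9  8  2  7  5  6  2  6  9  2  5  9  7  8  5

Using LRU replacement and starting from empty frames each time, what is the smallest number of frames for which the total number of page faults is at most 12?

4

f=1: 22 faults
f=2: 19 faults
f=3: 15 faults
f=4: 12 faults
f=5: 10 faults
f=6: 8 faults
f=7: 7 faults
Smallest f with faults ≤ 12 is 4.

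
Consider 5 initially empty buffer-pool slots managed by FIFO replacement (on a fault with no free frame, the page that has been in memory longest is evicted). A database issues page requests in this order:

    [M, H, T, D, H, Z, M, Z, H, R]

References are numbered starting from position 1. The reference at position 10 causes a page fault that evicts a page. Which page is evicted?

pos 1: M -> miss, frames {M}
pos 2: H -> miss, frames {M,H}
pos 3: T -> miss, frames {M,H,T}
pos 4: D -> miss, frames {M,H,T,D}
pos 5: H -> hit
pos 6: Z -> miss, frames {M,H,T,D,Z}
pos 7: M -> hit
pos 8: Z -> hit
pos 9: H -> hit
pos 10: R -> miss, evict M, frames {H,T,D,Z,R}
At position 10, page M is evicted.

M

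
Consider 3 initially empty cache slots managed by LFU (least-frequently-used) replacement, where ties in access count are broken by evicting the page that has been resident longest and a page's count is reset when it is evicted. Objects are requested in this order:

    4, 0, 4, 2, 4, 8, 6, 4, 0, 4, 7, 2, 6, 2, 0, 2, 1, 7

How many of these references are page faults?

12

4: fault, frames [4]
0: fault, frames [4, 0]
4: hit
2: fault, frames [4, 0, 2]
4: hit
8: fault, evict 0, frames [4, 2, 8]
6: fault, evict 2, frames [4, 8, 6]
4: hit
0: fault, evict 8, frames [4, 6, 0]
4: hit
7: fault, evict 6, frames [4, 0, 7]
2: fault, evict 0, frames [4, 7, 2]
6: fault, evict 7, frames [4, 2, 6]
2: hit
0: fault, evict 6, frames [4, 2, 0]
2: hit
1: fault, evict 0, frames [4, 2, 1]
7: fault, evict 1, frames [4, 2, 7]
Page faults: 12.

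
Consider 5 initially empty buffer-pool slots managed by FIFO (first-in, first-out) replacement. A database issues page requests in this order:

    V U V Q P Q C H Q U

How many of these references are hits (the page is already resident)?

4

V → miss, frames {V}
U → miss, frames {V,U}
V → hit
Q → miss, frames {V,U,Q}
P → miss, frames {V,U,Q,P}
Q → hit
C → miss, frames {V,U,Q,P,C}
H → miss, evict V, frames {U,Q,P,C,H}
Q → hit
U → hit
Hits: 4.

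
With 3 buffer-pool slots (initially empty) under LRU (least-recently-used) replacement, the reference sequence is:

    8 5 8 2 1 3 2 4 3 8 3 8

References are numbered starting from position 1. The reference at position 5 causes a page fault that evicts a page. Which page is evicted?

pos 1: 8: fault, frames {8}
pos 2: 5: fault, frames {8,5}
pos 3: 8: hit
pos 4: 2: fault, frames {5,8,2}
pos 5: 1: fault, evict 5, frames {8,2,1}
At position 5, page 5 is evicted.

5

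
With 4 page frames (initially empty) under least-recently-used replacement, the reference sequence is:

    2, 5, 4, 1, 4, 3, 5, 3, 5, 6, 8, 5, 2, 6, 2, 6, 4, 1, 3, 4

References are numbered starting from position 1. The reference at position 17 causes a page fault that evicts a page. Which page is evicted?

8

pos 1: 2 -> miss, frames [2]
pos 2: 5 -> miss, frames [2, 5]
pos 3: 4 -> miss, frames [2, 5, 4]
pos 4: 1 -> miss, frames [2, 5, 4, 1]
pos 5: 4 -> hit
pos 6: 3 -> miss, evict 2, frames [5, 1, 4, 3]
pos 7: 5 -> hit
pos 8: 3 -> hit
pos 9: 5 -> hit
pos 10: 6 -> miss, evict 1, frames [4, 3, 5, 6]
pos 11: 8 -> miss, evict 4, frames [3, 5, 6, 8]
pos 12: 5 -> hit
pos 13: 2 -> miss, evict 3, frames [6, 8, 5, 2]
pos 14: 6 -> hit
pos 15: 2 -> hit
pos 16: 6 -> hit
pos 17: 4 -> miss, evict 8, frames [5, 2, 6, 4]
At position 17, page 8 is evicted.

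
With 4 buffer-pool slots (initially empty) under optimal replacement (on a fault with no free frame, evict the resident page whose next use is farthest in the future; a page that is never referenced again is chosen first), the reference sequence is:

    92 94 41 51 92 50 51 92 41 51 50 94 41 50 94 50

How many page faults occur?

92 → miss, frames [92]
94 → miss, frames [92, 94]
41 → miss, frames [92, 94, 41]
51 → miss, frames [92, 94, 41, 51]
92 → hit
50 → miss, evict 94, frames [92, 41, 51, 50]
51 → hit
92 → hit
41 → hit
51 → hit
50 → hit
94 → miss, evict 51, frames [92, 41, 50, 94]
41 → hit
50 → hit
94 → hit
50 → hit
Page faults: 6.

6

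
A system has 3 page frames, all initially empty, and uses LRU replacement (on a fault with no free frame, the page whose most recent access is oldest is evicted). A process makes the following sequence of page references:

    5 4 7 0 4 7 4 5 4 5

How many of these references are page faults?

5: fault, frames (5)
4: fault, frames (5 4)
7: fault, frames (5 4 7)
0: fault, evict 5, frames (4 7 0)
4: hit
7: hit
4: hit
5: fault, evict 0, frames (7 4 5)
4: hit
5: hit
Page faults: 5.

5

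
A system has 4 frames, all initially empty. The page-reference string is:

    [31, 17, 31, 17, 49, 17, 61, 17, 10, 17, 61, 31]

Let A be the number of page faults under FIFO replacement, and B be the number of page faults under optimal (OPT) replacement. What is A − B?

1

Under FIFO: F F . . F . F . F . . F → 6 faults.
Under OPT: F F . . F . F . F . . . → 5 faults.
A − B = 6 − 5 = 1.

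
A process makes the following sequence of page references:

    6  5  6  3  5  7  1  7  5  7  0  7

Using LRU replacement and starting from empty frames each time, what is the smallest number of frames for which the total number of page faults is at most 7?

3

f=1: 12 faults
f=2: 8 faults
f=3: 6 faults
f=4: 6 faults
f=5: 6 faults
f=6: 6 faults
Smallest f with faults ≤ 7 is 3.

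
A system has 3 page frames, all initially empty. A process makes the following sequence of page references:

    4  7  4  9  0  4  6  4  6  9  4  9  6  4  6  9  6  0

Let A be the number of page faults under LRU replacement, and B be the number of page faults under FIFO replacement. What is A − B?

Under LRU: F F . F F . F . . F . . . . . . . F → 7 faults.
Under FIFO: F F . F F F F . . F . . . . . . . F → 8 faults.
A − B = 7 − 8 = -1.

-1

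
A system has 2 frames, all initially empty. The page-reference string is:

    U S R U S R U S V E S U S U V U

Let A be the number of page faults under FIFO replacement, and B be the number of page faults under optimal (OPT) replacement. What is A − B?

4

Under FIFO: F F F F F F F F F F F F . . F . → 13 faults.
Under OPT: F F F . F . F . F F . F . . F . → 9 faults.
A − B = 13 − 9 = 4.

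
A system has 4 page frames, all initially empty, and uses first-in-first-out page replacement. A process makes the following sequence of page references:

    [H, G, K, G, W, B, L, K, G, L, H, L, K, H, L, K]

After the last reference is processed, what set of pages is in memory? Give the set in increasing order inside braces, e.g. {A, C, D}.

H: fault, frames [H]
G: fault, frames [H, G]
K: fault, frames [H, G, K]
G: hit
W: fault, frames [H, G, K, W]
B: fault, evict H, frames [G, K, W, B]
L: fault, evict G, frames [K, W, B, L]
K: hit
G: fault, evict K, frames [W, B, L, G]
L: hit
H: fault, evict W, frames [B, L, G, H]
L: hit
K: fault, evict B, frames [L, G, H, K]
H: hit
L: hit
K: hit

{G, H, K, L}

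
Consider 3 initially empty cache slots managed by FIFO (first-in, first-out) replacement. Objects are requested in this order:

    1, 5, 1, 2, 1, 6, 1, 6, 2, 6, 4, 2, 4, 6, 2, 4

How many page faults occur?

8

1 → miss, frames [1]
5 → miss, frames [1, 5]
1 → hit
2 → miss, frames [1, 5, 2]
1 → hit
6 → miss, evict 1, frames [5, 2, 6]
1 → miss, evict 5, frames [2, 6, 1]
6 → hit
2 → hit
6 → hit
4 → miss, evict 2, frames [6, 1, 4]
2 → miss, evict 6, frames [1, 4, 2]
4 → hit
6 → miss, evict 1, frames [4, 2, 6]
2 → hit
4 → hit
Page faults: 8.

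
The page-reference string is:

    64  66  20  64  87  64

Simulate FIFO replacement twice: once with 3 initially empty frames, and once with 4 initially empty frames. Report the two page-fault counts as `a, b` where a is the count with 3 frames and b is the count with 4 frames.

3 frames: F F F . F F → 5 faults.
4 frames: F F F . F . → 4 faults.
4 < 5: adding a frame reduced faults, as is typical.

5, 4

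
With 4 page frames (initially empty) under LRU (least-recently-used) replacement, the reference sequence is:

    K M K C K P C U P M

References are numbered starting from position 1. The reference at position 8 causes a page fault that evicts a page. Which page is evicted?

M

pos 1: K: miss, frames {K}
pos 2: M: miss, frames {K,M}
pos 3: K: hit
pos 4: C: miss, frames {M,K,C}
pos 5: K: hit
pos 6: P: miss, frames {M,C,K,P}
pos 7: C: hit
pos 8: U: miss, evict M, frames {K,P,C,U}
At position 8, page M is evicted.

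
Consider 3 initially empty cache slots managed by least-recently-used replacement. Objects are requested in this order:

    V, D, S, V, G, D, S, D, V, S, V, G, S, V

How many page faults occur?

8

V → fault, frames (V)
D → fault, frames (V D)
S → fault, frames (V D S)
V → hit
G → fault, evict D, frames (S V G)
D → fault, evict S, frames (V G D)
S → fault, evict V, frames (G D S)
D → hit
V → fault, evict G, frames (S D V)
S → hit
V → hit
G → fault, evict D, frames (S V G)
S → hit
V → hit
Page faults: 8.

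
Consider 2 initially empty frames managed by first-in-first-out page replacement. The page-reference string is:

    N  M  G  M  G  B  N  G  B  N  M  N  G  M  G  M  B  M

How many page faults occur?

12

N → fault, frames {N}
M → fault, frames {N,M}
G → fault, evict N, frames {M,G}
M → hit
G → hit
B → fault, evict M, frames {G,B}
N → fault, evict G, frames {B,N}
G → fault, evict B, frames {N,G}
B → fault, evict N, frames {G,B}
N → fault, evict G, frames {B,N}
M → fault, evict B, frames {N,M}
N → hit
G → fault, evict N, frames {M,G}
M → hit
G → hit
M → hit
B → fault, evict M, frames {G,B}
M → fault, evict G, frames {B,M}
Page faults: 12.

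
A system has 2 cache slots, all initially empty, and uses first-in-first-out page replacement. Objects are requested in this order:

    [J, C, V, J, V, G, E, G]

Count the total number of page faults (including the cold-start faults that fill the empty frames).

6

J: miss, frames {J}
C: miss, frames {J,C}
V: miss, evict J, frames {C,V}
J: miss, evict C, frames {V,J}
V: hit
G: miss, evict V, frames {J,G}
E: miss, evict J, frames {G,E}
G: hit
Page faults: 6.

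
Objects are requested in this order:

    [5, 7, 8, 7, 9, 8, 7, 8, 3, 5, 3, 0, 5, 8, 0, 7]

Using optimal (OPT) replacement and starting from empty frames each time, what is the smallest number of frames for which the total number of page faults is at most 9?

f=1: 16 faults
f=2: 10 faults
f=3: 8 faults
f=4: 6 faults
f=5: 6 faults
f=6: 6 faults
Smallest f with faults ≤ 9 is 3.

3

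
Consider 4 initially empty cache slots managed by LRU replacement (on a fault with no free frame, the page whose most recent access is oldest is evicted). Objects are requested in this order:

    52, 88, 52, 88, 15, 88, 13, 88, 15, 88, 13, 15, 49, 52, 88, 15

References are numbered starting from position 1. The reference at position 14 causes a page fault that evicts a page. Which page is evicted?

88

pos 1: 52: miss, frames [52]
pos 2: 88: miss, frames [52, 88]
pos 3: 52: hit
pos 4: 88: hit
pos 5: 15: miss, frames [52, 88, 15]
pos 6: 88: hit
pos 7: 13: miss, frames [52, 15, 88, 13]
pos 8: 88: hit
pos 9: 15: hit
pos 10: 88: hit
pos 11: 13: hit
pos 12: 15: hit
pos 13: 49: miss, evict 52, frames [88, 13, 15, 49]
pos 14: 52: miss, evict 88, frames [13, 15, 49, 52]
At position 14, page 88 is evicted.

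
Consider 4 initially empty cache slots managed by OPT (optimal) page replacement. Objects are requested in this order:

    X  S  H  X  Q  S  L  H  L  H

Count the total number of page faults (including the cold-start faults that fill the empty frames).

5

X -> fault, frames {X}
S -> fault, frames {X,S}
H -> fault, frames {X,S,H}
X -> hit
Q -> fault, frames {X,S,H,Q}
S -> hit
L -> fault, evict Q, frames {X,S,H,L}
H -> hit
L -> hit
H -> hit
Page faults: 5.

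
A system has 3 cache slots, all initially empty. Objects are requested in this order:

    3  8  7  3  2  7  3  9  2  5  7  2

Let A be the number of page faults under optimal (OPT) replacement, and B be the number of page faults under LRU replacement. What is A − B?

Under OPT: F F F . F . . F . F . . → 6 faults.
Under LRU: F F F . F . . F F F F . → 8 faults.
A − B = 6 − 8 = -2.

-2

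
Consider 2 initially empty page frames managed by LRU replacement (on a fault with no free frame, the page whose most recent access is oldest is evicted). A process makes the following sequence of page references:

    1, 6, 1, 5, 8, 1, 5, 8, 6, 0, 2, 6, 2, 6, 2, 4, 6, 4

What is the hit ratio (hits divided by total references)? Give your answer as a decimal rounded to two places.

0.28

1 → miss, frames [1]
6 → miss, frames [1, 6]
1 → hit
5 → miss, evict 6, frames [1, 5]
8 → miss, evict 1, frames [5, 8]
1 → miss, evict 5, frames [8, 1]
5 → miss, evict 8, frames [1, 5]
8 → miss, evict 1, frames [5, 8]
6 → miss, evict 5, frames [8, 6]
0 → miss, evict 8, frames [6, 0]
2 → miss, evict 6, frames [0, 2]
6 → miss, evict 0, frames [2, 6]
2 → hit
6 → hit
2 → hit
4 → miss, evict 6, frames [2, 4]
6 → miss, evict 2, frames [4, 6]
4 → hit
Hits: 5 of 18 references → 5/18 = 0.2778.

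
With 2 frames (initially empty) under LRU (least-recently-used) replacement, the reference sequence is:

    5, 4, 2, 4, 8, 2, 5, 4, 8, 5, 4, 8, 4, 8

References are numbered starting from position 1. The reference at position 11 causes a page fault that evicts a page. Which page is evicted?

8

pos 1: 5 -> miss, frames {5}
pos 2: 4 -> miss, frames {5,4}
pos 3: 2 -> miss, evict 5, frames {4,2}
pos 4: 4 -> hit
pos 5: 8 -> miss, evict 2, frames {4,8}
pos 6: 2 -> miss, evict 4, frames {8,2}
pos 7: 5 -> miss, evict 8, frames {2,5}
pos 8: 4 -> miss, evict 2, frames {5,4}
pos 9: 8 -> miss, evict 5, frames {4,8}
pos 10: 5 -> miss, evict 4, frames {8,5}
pos 11: 4 -> miss, evict 8, frames {5,4}
At position 11, page 8 is evicted.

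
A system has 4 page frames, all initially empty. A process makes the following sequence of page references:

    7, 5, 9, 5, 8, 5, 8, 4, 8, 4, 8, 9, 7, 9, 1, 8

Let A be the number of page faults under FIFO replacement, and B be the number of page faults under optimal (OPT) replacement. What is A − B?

Under FIFO: F F F . F . . F . . . . F . F . → 7 faults.
Under OPT: F F F . F . . F . . . . . . F . → 6 faults.
A − B = 7 − 6 = 1.

1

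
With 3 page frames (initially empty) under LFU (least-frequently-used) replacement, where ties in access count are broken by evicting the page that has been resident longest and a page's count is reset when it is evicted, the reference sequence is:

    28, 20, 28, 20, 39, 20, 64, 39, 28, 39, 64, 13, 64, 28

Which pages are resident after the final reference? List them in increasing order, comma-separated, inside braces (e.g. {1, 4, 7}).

{20, 28, 64}

28: miss, frames {28}
20: miss, frames {28,20}
28: hit
20: hit
39: miss, frames {28,20,39}
20: hit
64: miss, evict 39, frames {28,20,64}
39: miss, evict 64, frames {28,20,39}
28: hit
39: hit
64: miss, evict 39, frames {28,20,64}
13: miss, evict 64, frames {28,20,13}
64: miss, evict 13, frames {28,20,64}
28: hit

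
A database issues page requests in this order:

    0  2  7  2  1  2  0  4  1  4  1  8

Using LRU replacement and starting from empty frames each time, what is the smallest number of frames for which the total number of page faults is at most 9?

2

f=1: 12 faults
f=2: 8 faults
f=3: 8 faults
f=4: 6 faults
f=5: 6 faults
f=6: 6 faults
Smallest f with faults ≤ 9 is 2.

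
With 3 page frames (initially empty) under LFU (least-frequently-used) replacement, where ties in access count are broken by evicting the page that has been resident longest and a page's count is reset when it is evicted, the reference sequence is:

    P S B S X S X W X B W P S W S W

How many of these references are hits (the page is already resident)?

P: fault, frames {P}
S: fault, frames {P,S}
B: fault, frames {P,S,B}
S: hit
X: fault, evict P, frames {S,B,X}
S: hit
X: hit
W: fault, evict B, frames {S,X,W}
X: hit
B: fault, evict W, frames {S,X,B}
W: fault, evict B, frames {S,X,W}
P: fault, evict W, frames {S,X,P}
S: hit
W: fault, evict P, frames {S,X,W}
S: hit
W: hit
Hits: 7.

7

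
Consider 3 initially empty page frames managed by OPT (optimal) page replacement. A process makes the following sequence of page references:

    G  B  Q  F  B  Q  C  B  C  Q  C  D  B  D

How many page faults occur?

6

G -> fault, frames {G}
B -> fault, frames {G,B}
Q -> fault, frames {G,B,Q}
F -> fault, evict G, frames {B,Q,F}
B -> hit
Q -> hit
C -> fault, evict F, frames {B,Q,C}
B -> hit
C -> hit
Q -> hit
C -> hit
D -> fault, evict C, frames {B,Q,D}
B -> hit
D -> hit
Page faults: 6.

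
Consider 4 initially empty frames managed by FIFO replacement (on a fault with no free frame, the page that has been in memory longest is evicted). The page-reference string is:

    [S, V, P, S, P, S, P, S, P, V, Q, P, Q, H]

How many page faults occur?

S: fault, frames (S)
V: fault, frames (S V)
P: fault, frames (S V P)
S: hit
P: hit
S: hit
P: hit
S: hit
P: hit
V: hit
Q: fault, frames (S V P Q)
P: hit
Q: hit
H: fault, evict S, frames (V P Q H)
Page faults: 5.

5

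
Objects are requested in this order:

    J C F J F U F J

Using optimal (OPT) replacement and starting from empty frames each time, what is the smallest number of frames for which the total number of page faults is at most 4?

3

f=1: 8 faults
f=2: 5 faults
f=3: 4 faults
f=4: 4 faults
Smallest f with faults ≤ 4 is 3.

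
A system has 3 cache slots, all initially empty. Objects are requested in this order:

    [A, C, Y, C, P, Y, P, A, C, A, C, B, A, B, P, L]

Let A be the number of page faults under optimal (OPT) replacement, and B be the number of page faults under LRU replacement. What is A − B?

-2

Under OPT: F F F . F . . . F . . F . . . F → 7 faults.
Under LRU: F F F . F . . F F . . F . . F F → 9 faults.
A − B = 7 − 9 = -2.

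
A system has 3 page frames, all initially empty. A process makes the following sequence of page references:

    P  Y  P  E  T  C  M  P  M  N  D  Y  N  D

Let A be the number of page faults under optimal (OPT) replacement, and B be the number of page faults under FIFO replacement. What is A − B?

-2

Under OPT: F F . F F F F . . F F . . . → 8 faults.
Under FIFO: F F . F F F F F . F F F . . → 10 faults.
A − B = 8 − 10 = -2.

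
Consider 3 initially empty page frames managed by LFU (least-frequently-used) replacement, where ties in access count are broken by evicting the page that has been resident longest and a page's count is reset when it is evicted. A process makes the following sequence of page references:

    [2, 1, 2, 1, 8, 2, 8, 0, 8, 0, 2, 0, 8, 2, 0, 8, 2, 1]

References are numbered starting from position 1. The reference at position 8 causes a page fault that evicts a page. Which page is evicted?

pos 1: 2: fault, frames (2)
pos 2: 1: fault, frames (2 1)
pos 3: 2: hit
pos 4: 1: hit
pos 5: 8: fault, frames (2 1 8)
pos 6: 2: hit
pos 7: 8: hit
pos 8: 0: fault, evict 1, frames (2 8 0)
At position 8, page 1 is evicted.

1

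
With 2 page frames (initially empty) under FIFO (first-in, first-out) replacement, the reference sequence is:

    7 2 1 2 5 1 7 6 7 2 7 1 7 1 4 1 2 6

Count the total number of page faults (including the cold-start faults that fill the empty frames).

7 -> miss, frames [7]
2 -> miss, frames [7, 2]
1 -> miss, evict 7, frames [2, 1]
2 -> hit
5 -> miss, evict 2, frames [1, 5]
1 -> hit
7 -> miss, evict 1, frames [5, 7]
6 -> miss, evict 5, frames [7, 6]
7 -> hit
2 -> miss, evict 7, frames [6, 2]
7 -> miss, evict 6, frames [2, 7]
1 -> miss, evict 2, frames [7, 1]
7 -> hit
1 -> hit
4 -> miss, evict 7, frames [1, 4]
1 -> hit
2 -> miss, evict 1, frames [4, 2]
6 -> miss, evict 4, frames [2, 6]
Page faults: 12.

12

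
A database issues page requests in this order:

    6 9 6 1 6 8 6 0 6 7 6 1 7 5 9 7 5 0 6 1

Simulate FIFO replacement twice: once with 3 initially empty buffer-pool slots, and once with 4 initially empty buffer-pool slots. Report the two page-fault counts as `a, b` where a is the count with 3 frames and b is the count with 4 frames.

3 frames: F F . F . F F F . F . F . F F F . F F F → 14 faults.
4 frames: F F . F . F . F F F . F . F F . . F F F → 13 faults.
13 < 14: adding a frame reduced faults, as is typical.

14, 13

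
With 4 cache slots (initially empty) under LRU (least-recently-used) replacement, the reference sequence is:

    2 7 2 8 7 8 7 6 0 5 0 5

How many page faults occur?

2 -> miss, frames {2}
7 -> miss, frames {2,7}
2 -> hit
8 -> miss, frames {7,2,8}
7 -> hit
8 -> hit
7 -> hit
6 -> miss, frames {2,8,7,6}
0 -> miss, evict 2, frames {8,7,6,0}
5 -> miss, evict 8, frames {7,6,0,5}
0 -> hit
5 -> hit
Page faults: 6.

6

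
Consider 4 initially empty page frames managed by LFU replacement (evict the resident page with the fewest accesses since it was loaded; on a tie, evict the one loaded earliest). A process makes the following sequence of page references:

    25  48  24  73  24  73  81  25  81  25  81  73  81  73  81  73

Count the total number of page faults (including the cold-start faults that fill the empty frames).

6

25 → fault, frames [25]
48 → fault, frames [25, 48]
24 → fault, frames [25, 48, 24]
73 → fault, frames [25, 48, 24, 73]
24 → hit
73 → hit
81 → fault, evict 25, frames [48, 24, 73, 81]
25 → fault, evict 48, frames [24, 73, 81, 25]
81 → hit
25 → hit
81 → hit
73 → hit
81 → hit
73 → hit
81 → hit
73 → hit
Page faults: 6.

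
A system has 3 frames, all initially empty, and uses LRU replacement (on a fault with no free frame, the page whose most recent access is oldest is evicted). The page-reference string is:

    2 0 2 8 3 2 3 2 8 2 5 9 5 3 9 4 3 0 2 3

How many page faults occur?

10

2: fault, frames {2}
0: fault, frames {2,0}
2: hit
8: fault, frames {0,2,8}
3: fault, evict 0, frames {2,8,3}
2: hit
3: hit
2: hit
8: hit
2: hit
5: fault, evict 3, frames {8,2,5}
9: fault, evict 8, frames {2,5,9}
5: hit
3: fault, evict 2, frames {9,5,3}
9: hit
4: fault, evict 5, frames {3,9,4}
3: hit
0: fault, evict 9, frames {4,3,0}
2: fault, evict 4, frames {3,0,2}
3: hit
Page faults: 10.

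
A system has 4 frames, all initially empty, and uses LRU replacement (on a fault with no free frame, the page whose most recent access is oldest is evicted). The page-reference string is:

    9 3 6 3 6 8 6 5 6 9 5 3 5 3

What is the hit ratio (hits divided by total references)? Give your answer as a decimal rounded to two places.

9: miss, frames [9]
3: miss, frames [9, 3]
6: miss, frames [9, 3, 6]
3: hit
6: hit
8: miss, frames [9, 3, 6, 8]
6: hit
5: miss, evict 9, frames [3, 8, 6, 5]
6: hit
9: miss, evict 3, frames [8, 5, 6, 9]
5: hit
3: miss, evict 8, frames [6, 9, 5, 3]
5: hit
3: hit
Hits: 7 of 14 references → 7/14 = 0.5000.

0.50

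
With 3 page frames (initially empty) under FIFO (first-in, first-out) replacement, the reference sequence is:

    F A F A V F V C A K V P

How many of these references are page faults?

F -> miss, frames (F)
A -> miss, frames (F A)
F -> hit
A -> hit
V -> miss, frames (F A V)
F -> hit
V -> hit
C -> miss, evict F, frames (A V C)
A -> hit
K -> miss, evict A, frames (V C K)
V -> hit
P -> miss, evict V, frames (C K P)
Page faults: 6.

6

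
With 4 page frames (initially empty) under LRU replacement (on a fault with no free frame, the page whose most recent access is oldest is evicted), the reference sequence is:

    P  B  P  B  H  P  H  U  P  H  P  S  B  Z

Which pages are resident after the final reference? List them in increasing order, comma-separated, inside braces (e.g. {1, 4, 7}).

{B, P, S, Z}

P: fault, frames {P}
B: fault, frames {P,B}
P: hit
B: hit
H: fault, frames {P,B,H}
P: hit
H: hit
U: fault, frames {B,P,H,U}
P: hit
H: hit
P: hit
S: fault, evict B, frames {U,H,P,S}
B: fault, evict U, frames {H,P,S,B}
Z: fault, evict H, frames {P,S,B,Z}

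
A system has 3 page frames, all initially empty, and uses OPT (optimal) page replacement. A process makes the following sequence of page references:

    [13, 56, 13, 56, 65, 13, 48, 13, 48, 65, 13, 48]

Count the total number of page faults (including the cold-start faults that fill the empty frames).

4

13 -> miss, frames (13)
56 -> miss, frames (13 56)
13 -> hit
56 -> hit
65 -> miss, frames (13 56 65)
13 -> hit
48 -> miss, evict 56, frames (13 65 48)
13 -> hit
48 -> hit
65 -> hit
13 -> hit
48 -> hit
Page faults: 4.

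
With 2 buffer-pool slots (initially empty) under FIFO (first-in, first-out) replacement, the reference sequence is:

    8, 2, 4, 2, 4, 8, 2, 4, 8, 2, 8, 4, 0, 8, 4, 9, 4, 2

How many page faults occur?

14

8 → miss, frames (8)
2 → miss, frames (8 2)
4 → miss, evict 8, frames (2 4)
2 → hit
4 → hit
8 → miss, evict 2, frames (4 8)
2 → miss, evict 4, frames (8 2)
4 → miss, evict 8, frames (2 4)
8 → miss, evict 2, frames (4 8)
2 → miss, evict 4, frames (8 2)
8 → hit
4 → miss, evict 8, frames (2 4)
0 → miss, evict 2, frames (4 0)
8 → miss, evict 4, frames (0 8)
4 → miss, evict 0, frames (8 4)
9 → miss, evict 8, frames (4 9)
4 → hit
2 → miss, evict 4, frames (9 2)
Page faults: 14.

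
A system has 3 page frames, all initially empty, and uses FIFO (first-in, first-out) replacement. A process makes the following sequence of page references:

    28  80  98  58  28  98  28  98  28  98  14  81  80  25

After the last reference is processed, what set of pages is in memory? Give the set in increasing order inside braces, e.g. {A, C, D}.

28: fault, frames (28)
80: fault, frames (28 80)
98: fault, frames (28 80 98)
58: fault, evict 28, frames (80 98 58)
28: fault, evict 80, frames (98 58 28)
98: hit
28: hit
98: hit
28: hit
98: hit
14: fault, evict 98, frames (58 28 14)
81: fault, evict 58, frames (28 14 81)
80: fault, evict 28, frames (14 81 80)
25: fault, evict 14, frames (81 80 25)

{25, 80, 81}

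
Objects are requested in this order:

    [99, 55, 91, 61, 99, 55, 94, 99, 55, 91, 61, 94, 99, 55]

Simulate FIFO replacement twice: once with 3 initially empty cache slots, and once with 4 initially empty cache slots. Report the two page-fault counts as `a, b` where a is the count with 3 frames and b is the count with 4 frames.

3 frames: F F F F F F F . . F F . F F → 11 faults.
4 frames: F F F F . . F F F F F F F F → 12 faults.
12 > 11: adding a frame increased faults — Belady's anomaly.

11, 12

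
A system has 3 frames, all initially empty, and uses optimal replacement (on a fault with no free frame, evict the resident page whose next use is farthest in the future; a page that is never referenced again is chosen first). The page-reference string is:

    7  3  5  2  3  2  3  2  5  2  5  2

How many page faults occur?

4

7 → miss, frames (7)
3 → miss, frames (7 3)
5 → miss, frames (7 3 5)
2 → miss, evict 7, frames (3 5 2)
3 → hit
2 → hit
3 → hit
2 → hit
5 → hit
2 → hit
5 → hit
2 → hit
Page faults: 4.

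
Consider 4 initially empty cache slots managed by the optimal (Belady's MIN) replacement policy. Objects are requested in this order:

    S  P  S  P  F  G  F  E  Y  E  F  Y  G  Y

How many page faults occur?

S: miss, frames {S}
P: miss, frames {S,P}
S: hit
P: hit
F: miss, frames {S,P,F}
G: miss, frames {S,P,F,G}
F: hit
E: miss, evict P, frames {S,F,G,E}
Y: miss, evict S, frames {F,G,E,Y}
E: hit
F: hit
Y: hit
G: hit
Y: hit
Page faults: 6.

6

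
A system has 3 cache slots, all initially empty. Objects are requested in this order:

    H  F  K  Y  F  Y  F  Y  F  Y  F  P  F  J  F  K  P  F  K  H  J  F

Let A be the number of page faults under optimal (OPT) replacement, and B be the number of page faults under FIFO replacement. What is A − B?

Under OPT: F F F F . . . . . . . F . F . . F . . F F . → 9 faults.
Under FIFO: F F F F . . . . . . . F F F . F F F . F F . → 12 faults.
A − B = 9 − 12 = -3.

-3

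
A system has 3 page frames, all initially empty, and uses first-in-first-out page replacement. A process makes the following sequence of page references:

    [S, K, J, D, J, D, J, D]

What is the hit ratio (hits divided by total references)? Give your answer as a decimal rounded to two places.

0.50

S: miss, frames {S}
K: miss, frames {S,K}
J: miss, frames {S,K,J}
D: miss, evict S, frames {K,J,D}
J: hit
D: hit
J: hit
D: hit
Hits: 4 of 8 references → 4/8 = 0.5000.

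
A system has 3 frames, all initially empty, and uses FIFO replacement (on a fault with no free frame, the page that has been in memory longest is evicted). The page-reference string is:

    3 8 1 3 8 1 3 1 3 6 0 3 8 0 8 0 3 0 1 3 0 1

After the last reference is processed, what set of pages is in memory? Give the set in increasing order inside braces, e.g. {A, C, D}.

{0, 1, 8}

3: fault, frames {3}
8: fault, frames {3,8}
1: fault, frames {3,8,1}
3: hit
8: hit
1: hit
3: hit
1: hit
3: hit
6: fault, evict 3, frames {8,1,6}
0: fault, evict 8, frames {1,6,0}
3: fault, evict 1, frames {6,0,3}
8: fault, evict 6, frames {0,3,8}
0: hit
8: hit
0: hit
3: hit
0: hit
1: fault, evict 0, frames {3,8,1}
3: hit
0: fault, evict 3, frames {8,1,0}
1: hit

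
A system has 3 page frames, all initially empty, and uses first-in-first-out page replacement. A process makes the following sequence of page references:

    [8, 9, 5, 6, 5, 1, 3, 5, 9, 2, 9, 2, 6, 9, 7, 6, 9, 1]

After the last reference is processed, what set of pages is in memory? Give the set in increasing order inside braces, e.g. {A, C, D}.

8 -> fault, frames {8}
9 -> fault, frames {8,9}
5 -> fault, frames {8,9,5}
6 -> fault, evict 8, frames {9,5,6}
5 -> hit
1 -> fault, evict 9, frames {5,6,1}
3 -> fault, evict 5, frames {6,1,3}
5 -> fault, evict 6, frames {1,3,5}
9 -> fault, evict 1, frames {3,5,9}
2 -> fault, evict 3, frames {5,9,2}
9 -> hit
2 -> hit
6 -> fault, evict 5, frames {9,2,6}
9 -> hit
7 -> fault, evict 9, frames {2,6,7}
6 -> hit
9 -> fault, evict 2, frames {6,7,9}
1 -> fault, evict 6, frames {7,9,1}

{1, 7, 9}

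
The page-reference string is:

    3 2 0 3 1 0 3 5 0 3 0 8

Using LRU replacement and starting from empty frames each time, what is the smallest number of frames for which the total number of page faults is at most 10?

3

f=1: 12 faults
f=2: 11 faults
f=3: 6 faults
f=4: 6 faults
f=5: 6 faults
f=6: 6 faults
Smallest f with faults ≤ 10 is 3.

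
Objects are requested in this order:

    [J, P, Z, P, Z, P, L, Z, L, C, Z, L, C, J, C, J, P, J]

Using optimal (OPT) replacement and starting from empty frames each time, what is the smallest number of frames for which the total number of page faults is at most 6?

f=1: 18 faults
f=2: 8 faults
f=3: 7 faults
f=4: 6 faults
f=5: 5 faults
Smallest f with faults ≤ 6 is 4.

4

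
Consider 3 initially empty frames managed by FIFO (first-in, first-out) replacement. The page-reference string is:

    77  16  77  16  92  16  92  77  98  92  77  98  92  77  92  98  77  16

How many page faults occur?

77 -> miss, frames {77}
16 -> miss, frames {77,16}
77 -> hit
16 -> hit
92 -> miss, frames {77,16,92}
16 -> hit
92 -> hit
77 -> hit
98 -> miss, evict 77, frames {16,92,98}
92 -> hit
77 -> miss, evict 16, frames {92,98,77}
98 -> hit
92 -> hit
77 -> hit
92 -> hit
98 -> hit
77 -> hit
16 -> miss, evict 92, frames {98,77,16}
Page faults: 6.

6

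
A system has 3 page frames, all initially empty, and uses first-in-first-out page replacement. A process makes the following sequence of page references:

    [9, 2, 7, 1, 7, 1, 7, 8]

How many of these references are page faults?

9 -> miss, frames [9]
2 -> miss, frames [9, 2]
7 -> miss, frames [9, 2, 7]
1 -> miss, evict 9, frames [2, 7, 1]
7 -> hit
1 -> hit
7 -> hit
8 -> miss, evict 2, frames [7, 1, 8]
Page faults: 5.

5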